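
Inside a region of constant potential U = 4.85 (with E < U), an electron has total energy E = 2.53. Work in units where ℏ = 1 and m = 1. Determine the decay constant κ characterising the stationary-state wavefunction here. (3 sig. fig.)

Since E < U the TISE in this region is ψ'' = κ²ψ with κ = √(2m(U − E))/ℏ.
κ = √(2 × 1 × 2.32) = 2.154.

κ = 2.15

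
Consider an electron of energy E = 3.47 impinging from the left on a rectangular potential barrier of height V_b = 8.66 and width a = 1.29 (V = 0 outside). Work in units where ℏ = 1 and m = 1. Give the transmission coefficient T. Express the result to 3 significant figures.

T = 0.000943

E < V_b: inside the barrier ψ ∝ e^{±κx} with κ = √(2m(V_b − E))/ℏ = 3.222.
κa = 4.156, sinh(κa) = 31.90.
Matching ψ, ψ′ at both faces gives T = [1 + V_b² sinh²(κa) / (4E(V_b − E))]⁻¹ = 1/1061 = 0.000943.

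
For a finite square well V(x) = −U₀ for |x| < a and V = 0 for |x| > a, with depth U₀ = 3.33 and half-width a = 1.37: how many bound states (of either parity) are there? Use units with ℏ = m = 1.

The dimensionless depth is z₀ = a√(2mU₀)/ℏ = 1.37 × √(6.660) = 3.536.
The even/odd transcendental equations gain one root per π/2 in z₀, giving N = 1 + ⌊2z₀/π⌋ = 1 + ⌊2.251⌋ = 3.

N = 3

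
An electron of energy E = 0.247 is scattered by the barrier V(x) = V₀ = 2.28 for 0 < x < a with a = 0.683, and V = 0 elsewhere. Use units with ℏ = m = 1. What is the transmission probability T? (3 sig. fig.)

E < V₀: inside the barrier ψ ∝ e^{±κx} with κ = √(2m(V₀ − E))/ℏ = 2.016.
κa = 1.377, sinh(κa) = 1.856.
The exact tunnelling result is T⁻¹ = 1 + V₀² sinh²(κa) / [4E(V₀ − E)] = 9.913, so T = 0.101.

T = 0.101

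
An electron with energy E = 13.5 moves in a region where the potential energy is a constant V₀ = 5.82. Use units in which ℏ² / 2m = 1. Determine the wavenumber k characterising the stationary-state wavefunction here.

With E > V₀ the solution is oscillatory, ψ ∝ e^{±ikx} with k = √(2m(E − V₀))/ℏ.
k = √(2 × 0.5 × 7.68) = 2.771.

k = 2.77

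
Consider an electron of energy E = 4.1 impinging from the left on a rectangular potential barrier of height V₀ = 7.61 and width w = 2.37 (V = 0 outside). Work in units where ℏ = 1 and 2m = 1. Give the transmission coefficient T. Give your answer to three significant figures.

E < V₀: inside the barrier ψ ∝ e^{±κx} with κ = √(2m(V₀ − E))/ℏ = 1.873.
κw = 4.440, sinh(κw) = 42.39.
Matching ψ, ψ′ at both faces gives T = [1 + V₀² sinh²(κw) / (4E(V₀ − E))]⁻¹ = 1/1809 = 0.000553.

T = 0.000553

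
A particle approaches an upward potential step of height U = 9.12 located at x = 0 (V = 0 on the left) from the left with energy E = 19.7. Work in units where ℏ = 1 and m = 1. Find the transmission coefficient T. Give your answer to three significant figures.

T = 0.976

On each side the TISE gives plane waves with k = √(2m(E − V))/ℏ: k₁ = √(2·1·19.7) = 6.277, k₂ = √(2·1·10.58) = 4.600.
Matching ψ and ψ′ at x = 0 gives r = (k₁ − k₂)/(k₁ + k₂), so R = r² = 0.02377 and T = 1 − R = 0.9762.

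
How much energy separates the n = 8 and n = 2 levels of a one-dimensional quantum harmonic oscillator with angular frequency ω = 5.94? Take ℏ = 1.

ΔE = 35.6

E_n = ℏω(n + ½), so ΔE = (8 − 2) ℏω = 6 × 5.94 = 35.64.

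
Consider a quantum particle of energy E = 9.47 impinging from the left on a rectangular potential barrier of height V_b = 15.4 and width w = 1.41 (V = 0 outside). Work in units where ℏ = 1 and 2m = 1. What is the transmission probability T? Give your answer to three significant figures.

T = 0.00394

Since E < V_b the interior solution is evanescent with decay constant κ = √(2m(V_b − E))/ℏ = 2.435.
κw = 3.434, sinh(κw) = 15.48.
The exact tunnelling result is T⁻¹ = 1 + V_b² sinh²(κw) / [4E(V_b − E)] = 253.9, so T = 0.00394.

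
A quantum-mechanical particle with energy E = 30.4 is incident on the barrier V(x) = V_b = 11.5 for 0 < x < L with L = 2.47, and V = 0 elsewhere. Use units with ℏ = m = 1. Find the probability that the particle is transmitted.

T = 0.986

E > V_b: inside the barrier k₂ = √(2m(E − V_b))/ℏ = 6.148, k₂L = 15.19.
Matching at both interfaces gives T⁻¹ = 1 + V_b² sin²(k₂L) / [4E(E − V_b)] = 1.014, hence T = 0.986.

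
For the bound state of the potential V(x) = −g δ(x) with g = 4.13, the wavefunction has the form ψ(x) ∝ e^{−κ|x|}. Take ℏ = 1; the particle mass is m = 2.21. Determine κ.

κ = 9.13

Integrate −(ℏ²/2m)ψ'' − gδ(x)ψ = Eψ from −ε to +ε: the ψ'' term gives ψ'(0⁺) − ψ'(0⁻) and the δ term gives −(2mg/ℏ²)ψ(0).
With ψ ∝ e^{−κ|x|} this yields −2κ = −2mg/ℏ², so κ = mg/ℏ² = 9.127.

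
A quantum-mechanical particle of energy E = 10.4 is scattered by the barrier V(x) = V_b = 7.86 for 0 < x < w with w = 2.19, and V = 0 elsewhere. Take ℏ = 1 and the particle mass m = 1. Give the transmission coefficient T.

E > V_b: inside the barrier k₂ = √(2m(E − V_b))/ℏ = 2.254, k₂w = 4.936.
Matching at both interfaces gives T⁻¹ = 1 + V_b² sin²(k₂w) / [4E(E − V_b)] = 1.556, hence T = 0.643.

T = 0.643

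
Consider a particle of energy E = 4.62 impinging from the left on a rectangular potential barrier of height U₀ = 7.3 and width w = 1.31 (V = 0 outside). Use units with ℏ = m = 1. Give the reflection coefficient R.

E < U₀: inside the barrier ψ ∝ e^{±κx} with κ = √(2m(U₀ − E))/ℏ = 2.315.
κw = 3.033, sinh(κw) = 10.35.
Matching ψ, ψ′ at both faces gives T = [1 + U₀² sinh²(κw) / (4E(U₀ − E))]⁻¹ = 1/116.4 = 0.00859.
R = 1 − T = 0.991.

R = 0.991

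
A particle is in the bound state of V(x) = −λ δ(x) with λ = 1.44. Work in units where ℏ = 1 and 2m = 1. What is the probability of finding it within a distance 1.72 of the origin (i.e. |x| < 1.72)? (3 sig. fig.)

P = 0.916

The normalised bound state is ψ = √κ e^{−κ|x|} with κ = mλ/ℏ² = 0.7200.
P(|x| < d) = ∫_{−d}^{d} κ e^{−2κ|x|} dx = 1 − e^{−2κd} = 1 − e^{−2.477} = 0.9160.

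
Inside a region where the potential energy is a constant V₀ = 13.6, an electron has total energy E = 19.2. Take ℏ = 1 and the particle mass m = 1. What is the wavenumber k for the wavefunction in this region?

With E > V₀ the solution is oscillatory, ψ ∝ e^{±ikx} with k = √(2m(E − V₀))/ℏ.
k = √(2 × 1 × 5.6) = 3.347.

k = 3.35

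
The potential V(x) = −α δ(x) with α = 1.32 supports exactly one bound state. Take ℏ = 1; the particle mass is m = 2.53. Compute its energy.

E = -2.20

The bound state is ψ(x) = √κ e^{−κ|x|}. The derivative jump ψ'(0⁺) − ψ'(0⁻) = −(2mα/ℏ²)ψ(0) fixes κ = mα/ℏ² = 3.340.
Then E = −ℏ²κ²/(2m) = −mα²/(2ℏ²) = -2.204.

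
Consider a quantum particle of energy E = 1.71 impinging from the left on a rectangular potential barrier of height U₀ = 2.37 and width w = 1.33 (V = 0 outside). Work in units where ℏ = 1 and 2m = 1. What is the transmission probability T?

E < U₀: inside the barrier ψ ∝ e^{±κx} with κ = √(2m(U₀ − E))/ℏ = 0.8124.
κw = 1.080, sinh(κw) = 1.303.
Matching ψ, ψ′ at both faces gives T = [1 + U₀² sinh²(κw) / (4E(U₀ − E))]⁻¹ = 1/3.114 = 0.321.

T = 0.321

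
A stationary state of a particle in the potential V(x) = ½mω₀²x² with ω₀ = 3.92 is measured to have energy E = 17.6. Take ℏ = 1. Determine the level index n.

Invert E_n = (n + ½)ℏω₀: n = E/ℏω₀ − ½ = 3.990, so n = 4.

n = 4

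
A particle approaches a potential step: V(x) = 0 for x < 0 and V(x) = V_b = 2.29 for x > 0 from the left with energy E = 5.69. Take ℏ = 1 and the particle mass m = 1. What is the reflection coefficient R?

R = 0.0164

The wavenumbers are k₁ = √(2mE)/ℏ = 3.373 on the left and k₂ = √(2m(E − V_b))/ℏ = 2.608 on the right.
Matching ψ and ψ′ at x = 0 gives r = (k₁ − k₂)/(k₁ + k₂), so R = r² = 0.01639 and T = 1 − R = 0.9836.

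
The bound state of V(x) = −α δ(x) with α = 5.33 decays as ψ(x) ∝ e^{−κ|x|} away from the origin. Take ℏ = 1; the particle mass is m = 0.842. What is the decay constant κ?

Integrating the TISE across x = 0 gives the cusp condition ψ'(0⁺) − ψ'(0⁻) = −(2mα/ℏ²)ψ(0).
With ψ ∝ e^{−κ|x|} this yields −2κ = −2mα/ℏ², so κ = mα/ℏ² = 4.488.

κ = 4.49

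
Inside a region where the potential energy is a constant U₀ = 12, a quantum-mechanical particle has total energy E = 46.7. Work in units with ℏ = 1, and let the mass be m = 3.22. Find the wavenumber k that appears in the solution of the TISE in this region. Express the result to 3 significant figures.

k = 14.9

With E > U₀ the solution is oscillatory, ψ ∝ e^{±ikx} with k = √(2m(E − U₀))/ℏ.
k = √(2 × 3.22 × 34.7) = 14.95.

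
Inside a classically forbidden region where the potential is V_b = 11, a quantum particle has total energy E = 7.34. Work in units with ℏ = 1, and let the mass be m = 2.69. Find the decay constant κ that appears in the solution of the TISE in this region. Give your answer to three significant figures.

κ = 4.44

Since E < V_b the TISE in this region is ψ'' = κ²ψ with κ = √(2m(V_b − E))/ℏ.
κ = √(2 × 2.69 × 3.66) = 4.437.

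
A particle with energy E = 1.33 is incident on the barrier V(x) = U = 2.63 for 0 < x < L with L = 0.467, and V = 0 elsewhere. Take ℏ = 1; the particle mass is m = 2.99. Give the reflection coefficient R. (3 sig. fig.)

R = 0.744

Since E < U the interior solution is evanescent with decay constant κ = √(2m(U − E))/ℏ = 2.788.
κL = 1.302, sinh(κL) = 1.702.
The exact tunnelling result is T⁻¹ = 1 + U² sinh²(κL) / [4E(U − E)] = 3.899, so T = 0.256.
R = 1 − T = 0.744.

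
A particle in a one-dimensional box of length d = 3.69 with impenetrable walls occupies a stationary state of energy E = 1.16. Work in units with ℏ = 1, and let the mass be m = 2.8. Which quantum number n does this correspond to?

n = 3

For an infinite well E_n = n²π²ℏ²/(2md²), so n = (d/πℏ)√(2mE).
n = (3.69/π) × √(2 × 2.8 × 1.16) = 2.994 → n = 3.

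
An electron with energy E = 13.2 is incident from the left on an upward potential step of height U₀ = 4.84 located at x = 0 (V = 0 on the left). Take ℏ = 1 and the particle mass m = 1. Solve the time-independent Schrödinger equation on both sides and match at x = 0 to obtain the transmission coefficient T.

On each side the TISE gives plane waves with k = √(2m(E − V))/ℏ: k₁ = √(2·1·13.2) = 5.138, k₂ = √(2·1·8.36) = 4.089.
Matching ψ and ψ′ at x = 0 gives r = (k₁ − k₂)/(k₁ + k₂), so R = r² = 0.01293 and T = 1 − R = 0.9871.

T = 0.987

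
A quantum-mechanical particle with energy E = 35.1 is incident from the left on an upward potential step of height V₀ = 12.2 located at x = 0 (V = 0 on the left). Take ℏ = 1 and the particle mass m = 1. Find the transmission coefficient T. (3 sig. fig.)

The wavenumbers are k₁ = √(2mE)/ℏ = 8.379 on the left and k₂ = √(2m(E − V₀))/ℏ = 6.768 on the right.
Matching ψ and ψ′ at x = 0 gives r = (k₁ − k₂)/(k₁ + k₂), so R = r² = 0.01131 and T = 1 − R = 0.9887.

T = 0.989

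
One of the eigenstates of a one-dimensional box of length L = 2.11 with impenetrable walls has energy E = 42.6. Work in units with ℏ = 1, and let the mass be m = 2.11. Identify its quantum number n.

For an infinite well E_n = n²π²ℏ²/(2mL²), so n = (L/πℏ)√(2mE).
n = (2.11/π) × √(2 × 2.11 × 42.6) = 9.005 → n = 9.

n = 9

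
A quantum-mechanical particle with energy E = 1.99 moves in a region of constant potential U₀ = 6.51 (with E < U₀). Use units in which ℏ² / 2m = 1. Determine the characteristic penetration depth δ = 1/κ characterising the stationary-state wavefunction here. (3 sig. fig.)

δ = 0.470

Since E < U₀ the TISE in this region is ψ'' = κ²ψ with κ = √(2m(U₀ − E))/ℏ.
κ = √(2 × 0.5 × 4.52) = 2.126. The penetration depth is δ = 1/κ = 0.470.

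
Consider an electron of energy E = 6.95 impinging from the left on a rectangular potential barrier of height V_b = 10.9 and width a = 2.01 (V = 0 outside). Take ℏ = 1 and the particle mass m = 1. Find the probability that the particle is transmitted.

E < V_b: inside the barrier ψ ∝ e^{±κx} with κ = √(2m(V_b − E))/ℏ = 2.811.
κa = 5.649, sinh(κa) = 142.1.
The exact tunnelling result is T⁻¹ = 1 + V_b² sinh²(κa) / [4E(V_b − E)] = 21840, so T = 0.0000458.

T = 0.0000458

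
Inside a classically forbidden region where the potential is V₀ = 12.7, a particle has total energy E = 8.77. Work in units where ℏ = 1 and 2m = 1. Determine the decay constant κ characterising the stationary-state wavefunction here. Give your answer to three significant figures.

Since E < V₀ the TISE in this region is ψ'' = κ²ψ with κ = √(2m(V₀ − E))/ℏ.
κ = √(2 × 0.5 × 3.93) = 1.982.

κ = 1.98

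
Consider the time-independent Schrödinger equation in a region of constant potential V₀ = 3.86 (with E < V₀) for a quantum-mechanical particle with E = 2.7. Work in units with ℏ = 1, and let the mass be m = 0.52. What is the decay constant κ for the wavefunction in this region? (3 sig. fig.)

Since E < V₀ the TISE in this region is ψ'' = κ²ψ with κ = √(2m(V₀ − E))/ℏ.
κ = √(2 × 0.52 × 1.16) = 1.098.

κ = 1.10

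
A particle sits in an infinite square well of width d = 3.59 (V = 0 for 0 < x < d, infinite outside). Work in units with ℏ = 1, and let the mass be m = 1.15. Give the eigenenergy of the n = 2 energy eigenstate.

Requiring ψ(0) = ψ(d) = 0 quantises k = nπ/d, hence E_n = ℏ²k²/2m = n²π²ℏ²/(2md²).
E_2 = 2² × π² / (2 × 1.15 × 3.59²) = 1.332.

E = 1.33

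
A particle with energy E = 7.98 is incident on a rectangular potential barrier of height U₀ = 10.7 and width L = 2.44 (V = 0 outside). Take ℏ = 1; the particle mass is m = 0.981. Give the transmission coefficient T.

Since E < U₀ the interior solution is evanescent with decay constant κ = √(2m(U₀ − E))/ℏ = 2.310.
κL = 5.637, sinh(κL) = 140.3.
Matching ψ, ψ′ at both faces gives T = [1 + U₀² sinh²(κL) / (4E(U₀ − E))]⁻¹ = 1/25940 = 0.0000385.

T = 0.0000385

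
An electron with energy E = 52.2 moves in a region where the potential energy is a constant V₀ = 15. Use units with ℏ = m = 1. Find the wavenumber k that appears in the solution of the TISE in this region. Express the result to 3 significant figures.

With E > V₀ the solution is oscillatory, ψ ∝ e^{±ikx} with k = √(2m(E − V₀))/ℏ.
k = √(2 × 1 × 37.2) = 8.626.

k = 8.63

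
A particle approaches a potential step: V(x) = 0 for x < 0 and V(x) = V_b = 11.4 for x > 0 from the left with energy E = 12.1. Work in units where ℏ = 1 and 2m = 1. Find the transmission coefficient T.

T = 0.625

On each side the TISE gives plane waves with k = √(2m(E − V))/ℏ: k₁ = √(2·½·12.1) = 3.479, k₂ = √(2·½·0.7) = 0.8367.
Matching ψ and ψ′ at x = 0 gives r = (k₁ − k₂)/(k₁ + k₂), so R = r² = 0.3748 and T = 1 − R = 0.6252.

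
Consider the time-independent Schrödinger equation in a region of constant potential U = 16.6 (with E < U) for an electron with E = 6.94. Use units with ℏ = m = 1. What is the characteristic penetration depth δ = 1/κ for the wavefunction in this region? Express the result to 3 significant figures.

δ = 0.228

Since E < U the TISE in this region is ψ'' = κ²ψ with κ = √(2m(U − E))/ℏ.
κ = √(2 × 1 × 9.66) = 4.395. The penetration depth is δ = 1/κ = 0.228.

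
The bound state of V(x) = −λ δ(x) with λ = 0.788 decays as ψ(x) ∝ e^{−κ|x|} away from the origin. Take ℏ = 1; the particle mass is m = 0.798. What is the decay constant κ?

Integrating the TISE across x = 0 gives the cusp condition ψ'(0⁺) − ψ'(0⁻) = −(2mλ/ℏ²)ψ(0).
With ψ ∝ e^{−κ|x|} this yields −2κ = −2mλ/ℏ², so κ = mλ/ℏ² = 0.6288.

κ = 0.629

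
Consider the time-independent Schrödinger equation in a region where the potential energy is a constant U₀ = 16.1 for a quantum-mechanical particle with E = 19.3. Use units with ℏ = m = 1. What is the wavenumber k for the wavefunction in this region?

k = 2.53

With E > U₀ the solution is oscillatory, ψ ∝ e^{±ikx} with k = √(2m(E − U₀))/ℏ.
k = √(2 × 1 × 3.2) = 2.530.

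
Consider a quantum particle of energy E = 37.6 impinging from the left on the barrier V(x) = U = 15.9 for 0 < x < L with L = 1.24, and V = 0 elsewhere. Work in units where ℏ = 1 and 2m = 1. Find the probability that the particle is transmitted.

E > U: inside the barrier k₂ = √(2m(E − U))/ℏ = 4.658, k₂L = 5.776.
T = [1 + U² sin²(k₂L) / (4E(E − U))]⁻¹ = 1/1.018 = 0.982.

T = 0.982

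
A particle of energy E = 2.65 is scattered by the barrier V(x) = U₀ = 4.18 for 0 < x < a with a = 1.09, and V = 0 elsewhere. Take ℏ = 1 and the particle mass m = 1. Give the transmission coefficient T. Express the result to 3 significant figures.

E < U₀: inside the barrier ψ ∝ e^{±κx} with κ = √(2m(U₀ − E))/ℏ = 1.749.
κa = 1.907, sinh(κa) = 3.291.
Matching ψ, ψ′ at both faces gives T = [1 + U₀² sinh²(κa) / (4E(U₀ − E))]⁻¹ = 1/12.67 = 0.0789.

T = 0.0789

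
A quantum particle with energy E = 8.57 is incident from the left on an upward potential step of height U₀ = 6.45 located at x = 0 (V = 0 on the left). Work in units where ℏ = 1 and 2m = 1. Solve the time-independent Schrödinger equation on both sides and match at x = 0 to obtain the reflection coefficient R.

R = 0.113

On each side the TISE gives plane waves with k = √(2m(E − V))/ℏ: k₁ = √(2·½·8.57) = 2.927, k₂ = √(2·½·2.12) = 1.456.
Continuity of ψ and ψ′ at the step yields the reflection amplitude r = (k₁ − k₂)/(k₁ + k₂) = 0.3357; thus R = |r|² = 0.1127, T = 0.8873.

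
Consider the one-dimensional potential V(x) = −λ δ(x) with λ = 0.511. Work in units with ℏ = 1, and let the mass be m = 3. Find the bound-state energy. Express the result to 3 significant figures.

E = -0.392

The bound state is ψ(x) = √κ e^{−κ|x|}. The derivative jump ψ'(0⁺) − ψ'(0⁻) = −(2mλ/ℏ²)ψ(0) fixes κ = mλ/ℏ² = 1.533.
Then E = −ℏ²κ²/(2m) = −mλ²/(2ℏ²) = -0.3917.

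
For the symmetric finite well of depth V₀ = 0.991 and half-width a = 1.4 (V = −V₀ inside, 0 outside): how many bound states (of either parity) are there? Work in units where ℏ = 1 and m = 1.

N = 2

The dimensionless depth is z₀ = a√(2mV₀)/ℏ = 1.4 × √(1.982) = 1.971.
A new bound state (alternating even/odd) appears each time z₀ passes a multiple of π/2, so N = ⌊2z₀/π⌋ + 1 = ⌊1.255⌋ + 1 = 2.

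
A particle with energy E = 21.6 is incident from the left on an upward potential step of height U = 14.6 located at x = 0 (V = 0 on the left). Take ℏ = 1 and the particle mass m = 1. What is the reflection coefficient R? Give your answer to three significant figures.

R = 0.0753

The wavenumbers are k₁ = √(2mE)/ℏ = 6.573 on the left and k₂ = √(2m(E − U))/ℏ = 3.742 on the right.
Matching ψ and ψ′ at x = 0 gives r = (k₁ − k₂)/(k₁ + k₂), so R = r² = 0.07534 and T = 1 − R = 0.9247.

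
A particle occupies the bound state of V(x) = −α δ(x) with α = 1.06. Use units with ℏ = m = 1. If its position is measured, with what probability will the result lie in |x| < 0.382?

P = 0.555

The normalised bound state is ψ = √κ e^{−κ|x|} with κ = mα/ℏ² = 1.060.
P(|x| < d) = ∫_{−d}^{d} κ e^{−2κ|x|} dx = 1 − e^{−2κd} = 1 − e^{−0.8098} = 0.5551.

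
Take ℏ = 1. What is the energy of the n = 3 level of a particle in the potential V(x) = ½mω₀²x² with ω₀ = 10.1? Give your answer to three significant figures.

The oscillator eigenvalues are E_n = ℏω₀(n + ½), so E_3 = 10.1 × 3.5 = 35.35.

E = 35.4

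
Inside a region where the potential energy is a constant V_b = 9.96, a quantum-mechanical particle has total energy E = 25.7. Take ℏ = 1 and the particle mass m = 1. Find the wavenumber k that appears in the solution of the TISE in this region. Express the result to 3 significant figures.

With E > V_b the solution is oscillatory, ψ ∝ e^{±ikx} with k = √(2m(E − V_b))/ℏ.
k = √(2 × 1 × 15.74) = 5.611.

k = 5.61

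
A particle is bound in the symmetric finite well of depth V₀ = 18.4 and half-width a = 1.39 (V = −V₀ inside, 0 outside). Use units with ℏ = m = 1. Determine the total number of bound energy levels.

N = 6

Define the well-strength parameter z₀ = (a/ℏ)√(2mV₀) = 1.39 × √(2·1·18.4) = 8.432.
A new bound state (alternating even/odd) appears each time z₀ passes a multiple of π/2, so N = ⌊2z₀/π⌋ + 1 = ⌊5.368⌋ + 1 = 6.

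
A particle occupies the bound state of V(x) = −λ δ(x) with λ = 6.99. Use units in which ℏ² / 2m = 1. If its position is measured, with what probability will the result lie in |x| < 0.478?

The normalised bound state is ψ = √κ e^{−κ|x|} with κ = mλ/ℏ² = 3.495.
P(|x| < d) = ∫_{−d}^{d} κ e^{−2κ|x|} dx = 1 − e^{−2κd} = 1 − e^{−3.341} = 0.9646.

P = 0.965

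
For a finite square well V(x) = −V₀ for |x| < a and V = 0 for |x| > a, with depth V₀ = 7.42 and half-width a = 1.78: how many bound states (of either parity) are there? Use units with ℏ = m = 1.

N = 5

The dimensionless depth is z₀ = a√(2mV₀)/ℏ = 1.78 × √(14.84) = 6.857.
The even/odd transcendental equations gain one root per π/2 in z₀, giving N = 1 + ⌊2z₀/π⌋ = 1 + ⌊4.365⌋ = 5.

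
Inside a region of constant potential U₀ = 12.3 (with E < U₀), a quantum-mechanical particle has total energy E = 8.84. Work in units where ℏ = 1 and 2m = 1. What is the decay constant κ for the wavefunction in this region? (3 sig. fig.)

κ = 1.86

Since E < U₀ the TISE in this region is ψ'' = κ²ψ with κ = √(2m(U₀ − E))/ℏ.
κ = √(2 × 0.5 × 3.46) = 1.860.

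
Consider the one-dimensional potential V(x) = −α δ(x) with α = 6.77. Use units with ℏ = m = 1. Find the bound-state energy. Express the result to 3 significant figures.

E = -22.9

The bound state is ψ(x) = √κ e^{−κ|x|}. The derivative jump ψ'(0⁺) − ψ'(0⁻) = −(2mα/ℏ²)ψ(0) fixes κ = mα/ℏ² = 6.770.
Then E = −ℏ²κ²/(2m) = −mα²/(2ℏ²) = -22.92.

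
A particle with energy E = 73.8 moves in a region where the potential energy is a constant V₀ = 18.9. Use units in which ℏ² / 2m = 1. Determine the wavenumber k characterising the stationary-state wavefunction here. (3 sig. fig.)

k = 7.41

With E > V₀ the solution is oscillatory, ψ ∝ e^{±ikx} with k = √(2m(E − V₀))/ℏ.
k = √(2 × 0.5 × 54.9) = 7.409.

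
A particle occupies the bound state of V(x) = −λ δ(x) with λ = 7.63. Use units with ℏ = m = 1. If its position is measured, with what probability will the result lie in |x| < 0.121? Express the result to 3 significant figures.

The normalised bound state is ψ = √κ e^{−κ|x|} with κ = mλ/ℏ² = 7.630.
P(|x| < d) = ∫_{−d}^{d} κ e^{−2κ|x|} dx = 1 − e^{−2κd} = 1 − e^{−1.846} = 0.8422.

P = 0.842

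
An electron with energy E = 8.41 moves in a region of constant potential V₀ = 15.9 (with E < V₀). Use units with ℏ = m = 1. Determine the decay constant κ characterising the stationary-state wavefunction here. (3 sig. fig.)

κ = 3.87

Since E < V₀ the TISE in this region is ψ'' = κ²ψ with κ = √(2m(V₀ − E))/ℏ.
κ = √(2 × 1 × 7.49) = 3.870.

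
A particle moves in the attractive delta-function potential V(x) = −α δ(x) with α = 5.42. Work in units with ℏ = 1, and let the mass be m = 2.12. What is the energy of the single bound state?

E = -31.1

For x ≠ 0 the bound state is ψ ∝ e^{−κ|x|}; integrating the TISE across the delta gives the cusp condition 2κ = 2mα/ℏ², so κ = 11.49.
Then E = −ℏ²κ²/(2m) = −mα²/(2ℏ²) = -31.14.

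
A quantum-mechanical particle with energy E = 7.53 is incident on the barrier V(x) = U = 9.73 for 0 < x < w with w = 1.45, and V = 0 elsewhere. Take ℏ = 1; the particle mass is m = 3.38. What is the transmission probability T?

T = 0.0000389

Since E < U the interior solution is evanescent with decay constant κ = √(2m(U − E))/ℏ = 3.856.
κw = 5.592, sinh(κw) = 134.1.
The exact tunnelling result is T⁻¹ = 1 + U² sinh²(κw) / [4E(U − E)] = 25700, so T = 0.0000389.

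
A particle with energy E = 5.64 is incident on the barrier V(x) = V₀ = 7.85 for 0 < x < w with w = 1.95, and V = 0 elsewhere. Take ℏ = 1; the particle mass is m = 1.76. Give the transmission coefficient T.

T = 0.0000611

Since E < V₀ the interior solution is evanescent with decay constant κ = √(2m(V₀ − E))/ℏ = 2.789.
κw = 5.439, sinh(κw) = 115.1.
The exact tunnelling result is T⁻¹ = 1 + V₀² sinh²(κw) / [4E(V₀ − E)] = 16370, so T = 0.0000611.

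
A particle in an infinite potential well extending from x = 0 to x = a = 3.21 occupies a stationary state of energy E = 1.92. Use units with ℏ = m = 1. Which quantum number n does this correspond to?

For an infinite well E_n = n²π²ℏ²/(2ma²), so n = (a/πℏ)√(2mE).
n = (3.21/π) × √(2 × 1 × 1.92) = 2.002 → n = 2.

n = 2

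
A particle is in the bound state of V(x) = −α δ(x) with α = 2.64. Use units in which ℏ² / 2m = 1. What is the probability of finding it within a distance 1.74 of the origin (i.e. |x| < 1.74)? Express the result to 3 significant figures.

The normalised bound state is ψ = √κ e^{−κ|x|} with κ = mα/ℏ² = 1.320.
P(|x| < d) = ∫_{−d}^{d} κ e^{−2κ|x|} dx = 1 − e^{−2κd} = 1 − e^{−4.594} = 0.9899.

P = 0.990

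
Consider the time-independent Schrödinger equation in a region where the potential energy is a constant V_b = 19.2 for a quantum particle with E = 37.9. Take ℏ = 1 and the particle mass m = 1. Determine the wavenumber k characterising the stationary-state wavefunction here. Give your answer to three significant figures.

With E > V_b the solution is oscillatory, ψ ∝ e^{±ikx} with k = √(2m(E − V_b))/ℏ.
k = √(2 × 1 × 18.7) = 6.116.

k = 6.12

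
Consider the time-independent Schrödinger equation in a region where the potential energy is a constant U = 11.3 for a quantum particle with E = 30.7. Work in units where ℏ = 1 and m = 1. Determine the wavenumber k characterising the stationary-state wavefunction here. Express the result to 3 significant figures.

With E > U the solution is oscillatory, ψ ∝ e^{±ikx} with k = √(2m(E − U))/ℏ.
k = √(2 × 1 × 19.4) = 6.229.

k = 6.23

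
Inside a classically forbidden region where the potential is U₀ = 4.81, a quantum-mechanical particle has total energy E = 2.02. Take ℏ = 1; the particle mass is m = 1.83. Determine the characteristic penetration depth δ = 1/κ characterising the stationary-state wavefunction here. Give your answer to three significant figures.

δ = 0.313

Since E < U₀ the TISE in this region is ψ'' = κ²ψ with κ = √(2m(U₀ − E))/ℏ.
κ = √(2 × 1.83 × 2.79) = 3.196. The penetration depth is δ = 1/κ = 0.313.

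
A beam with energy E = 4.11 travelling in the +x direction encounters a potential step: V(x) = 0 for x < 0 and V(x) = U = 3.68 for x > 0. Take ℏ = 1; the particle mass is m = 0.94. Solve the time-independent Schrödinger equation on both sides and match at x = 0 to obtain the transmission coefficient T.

The wavenumbers are k₁ = √(2mE)/ℏ = 2.780 on the left and k₂ = √(2m(E − U))/ℏ = 0.8991 on the right.
Matching ψ and ψ′ at x = 0 gives r = (k₁ − k₂)/(k₁ + k₂), so R = r² = 0.2613 and T = 1 − R = 0.7387.

T = 0.739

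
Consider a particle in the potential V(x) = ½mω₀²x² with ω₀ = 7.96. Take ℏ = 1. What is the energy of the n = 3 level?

The oscillator eigenvalues are E_n = ℏω₀(n + ½), so E_3 = 7.96 × 3.5 = 27.86.

E = 27.9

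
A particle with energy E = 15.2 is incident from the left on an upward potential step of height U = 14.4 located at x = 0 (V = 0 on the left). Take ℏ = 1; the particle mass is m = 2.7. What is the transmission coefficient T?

T = 0.607

The wavenumbers are k₁ = √(2mE)/ℏ = 9.060 on the left and k₂ = √(2m(E − U))/ℏ = 2.078 on the right.
Continuity of ψ and ψ′ at the step yields the reflection amplitude r = (k₁ − k₂)/(k₁ + k₂) = 0.6268; thus R = |r|² = 0.3929, T = 0.6071.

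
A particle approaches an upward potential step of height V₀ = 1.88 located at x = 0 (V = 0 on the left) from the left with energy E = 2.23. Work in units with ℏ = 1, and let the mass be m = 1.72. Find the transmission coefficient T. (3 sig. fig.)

The wavenumbers are k₁ = √(2mE)/ℏ = 2.770 on the left and k₂ = √(2m(E − V₀))/ℏ = 1.097 on the right.
Continuity of ψ and ψ′ at the step yields the reflection amplitude r = (k₁ − k₂)/(k₁ + k₂) = 0.4325; thus R = |r|² = 0.1870, T = 0.8130.

T = 0.813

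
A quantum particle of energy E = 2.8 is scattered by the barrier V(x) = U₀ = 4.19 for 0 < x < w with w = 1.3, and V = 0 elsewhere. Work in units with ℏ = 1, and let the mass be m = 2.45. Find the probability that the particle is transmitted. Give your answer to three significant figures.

E < U₀: inside the barrier ψ ∝ e^{±κx} with κ = √(2m(U₀ − E))/ℏ = 2.610.
κw = 3.393, sinh(κw) = 14.86.
Matching ψ, ψ′ at both faces gives T = [1 + U₀² sinh²(κw) / (4E(U₀ − E))]⁻¹ = 1/249.9 = 0.00400.

T = 0.00400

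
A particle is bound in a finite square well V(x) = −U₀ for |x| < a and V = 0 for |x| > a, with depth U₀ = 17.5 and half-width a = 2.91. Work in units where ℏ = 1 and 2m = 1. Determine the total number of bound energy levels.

The dimensionless depth is z₀ = a√(2mU₀)/ℏ = 2.91 × √(17.50) = 12.17.
The even/odd transcendental equations gain one root per π/2 in z₀, giving N = 1 + ⌊2z₀/π⌋ = 1 + ⌊7.750⌋ = 8.

N = 8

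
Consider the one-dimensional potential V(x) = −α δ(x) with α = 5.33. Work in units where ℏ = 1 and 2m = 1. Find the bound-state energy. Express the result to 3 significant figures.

E = -7.10

The bound state is ψ(x) = √κ e^{−κ|x|}. The derivative jump ψ'(0⁺) − ψ'(0⁻) = −(2mα/ℏ²)ψ(0) fixes κ = mα/ℏ² = 2.665.
Then E = −ℏ²κ²/(2m) = −mα²/(2ℏ²) = -7.102.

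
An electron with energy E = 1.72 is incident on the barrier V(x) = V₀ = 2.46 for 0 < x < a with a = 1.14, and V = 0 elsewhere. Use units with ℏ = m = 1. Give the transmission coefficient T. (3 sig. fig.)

T = 0.193

Since E < V₀ the interior solution is evanescent with decay constant κ = √(2m(V₀ − E))/ℏ = 1.217.
κa = 1.387, sinh(κa) = 1.876.
The exact tunnelling result is T⁻¹ = 1 + V₀² sinh²(κa) / [4E(V₀ − E)] = 5.184, so T = 0.193.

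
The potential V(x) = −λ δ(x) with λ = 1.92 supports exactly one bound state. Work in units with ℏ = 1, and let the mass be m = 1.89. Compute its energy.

E = -3.48

The bound state is ψ(x) = √κ e^{−κ|x|}. The derivative jump ψ'(0⁺) − ψ'(0⁻) = −(2mλ/ℏ²)ψ(0) fixes κ = mλ/ℏ² = 3.629.
Then E = −ℏ²κ²/(2m) = −mλ²/(2ℏ²) = -3.484.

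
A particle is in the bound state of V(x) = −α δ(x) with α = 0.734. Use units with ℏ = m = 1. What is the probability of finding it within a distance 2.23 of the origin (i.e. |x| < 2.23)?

P = 0.962

The normalised bound state is ψ = √κ e^{−κ|x|} with κ = mα/ℏ² = 0.7340.
P(|x| < d) = ∫_{−d}^{d} κ e^{−2κ|x|} dx = 1 − e^{−2κd} = 1 − e^{−3.274} = 0.9621.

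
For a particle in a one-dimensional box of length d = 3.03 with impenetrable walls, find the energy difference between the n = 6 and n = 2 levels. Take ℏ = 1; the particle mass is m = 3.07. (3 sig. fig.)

ΔE = 5.60

E_n = n²π²ℏ²/(2md²), so ΔE = (6² − 2²) π²ℏ²/(2md²).
ΔE = 32 × π² / (2 × 3.07 × 3.03²) = 5.603.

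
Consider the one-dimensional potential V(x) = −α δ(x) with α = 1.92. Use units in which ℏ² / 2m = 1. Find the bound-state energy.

E = -0.922

The bound state is ψ(x) = √κ e^{−κ|x|}. The derivative jump ψ'(0⁺) − ψ'(0⁻) = −(2mα/ℏ²)ψ(0) fixes κ = mα/ℏ² = 0.9600.
Then E = −ℏ²κ²/(2m) = −mα²/(2ℏ²) = -0.9216.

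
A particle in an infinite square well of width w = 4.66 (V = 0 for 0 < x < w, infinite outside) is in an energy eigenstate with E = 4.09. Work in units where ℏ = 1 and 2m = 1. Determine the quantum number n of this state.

For an infinite well E_n = n²π²ℏ²/(2mw²), so n = (w/πℏ)√(2mE).
n = (4.66/π) × √(2 × 0.5 × 4.09) = 3.000 → n = 3.

n = 3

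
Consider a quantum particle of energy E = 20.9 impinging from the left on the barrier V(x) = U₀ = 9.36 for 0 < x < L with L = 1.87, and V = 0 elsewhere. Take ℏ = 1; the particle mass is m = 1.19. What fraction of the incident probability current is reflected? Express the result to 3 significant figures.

Above the barrier the interior wavenumber is k₂ = √(2m(E − U₀))/ℏ = 5.241, giving phase k₂L = 9.800.
Matching at both interfaces gives T⁻¹ = 1 + U₀² sin²(k₂L) / [4E(E − U₀)] = 1.012, hence T = 0.988.
R = 1 − T = 0.0121.

R = 0.0121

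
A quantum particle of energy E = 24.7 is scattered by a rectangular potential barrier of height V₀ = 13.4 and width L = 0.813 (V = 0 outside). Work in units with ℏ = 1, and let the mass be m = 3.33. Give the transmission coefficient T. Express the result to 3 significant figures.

T = 0.928

Above the barrier the interior wavenumber is k₂ = √(2m(E − V₀))/ℏ = 8.675, giving phase k₂L = 7.053.
T = [1 + V₀² sin²(k₂L) / (4E(E − V₀))]⁻¹ = 1/1.078 = 0.928.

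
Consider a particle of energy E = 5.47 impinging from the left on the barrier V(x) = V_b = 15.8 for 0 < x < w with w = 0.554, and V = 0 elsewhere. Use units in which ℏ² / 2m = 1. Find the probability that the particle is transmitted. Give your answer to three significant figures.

T = 0.0983

E < V_b: inside the barrier ψ ∝ e^{±κx} with κ = √(2m(V_b − E))/ℏ = 3.214.
κw = 1.781, sinh(κw) = 2.882.
Matching ψ, ψ′ at both faces gives T = [1 + V_b² sinh²(κw) / (4E(V_b − E))]⁻¹ = 1/10.18 = 0.0983.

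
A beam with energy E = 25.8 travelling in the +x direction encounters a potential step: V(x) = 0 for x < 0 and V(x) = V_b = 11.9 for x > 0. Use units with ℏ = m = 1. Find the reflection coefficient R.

R = 0.0235

On each side the TISE gives plane waves with k = √(2m(E − V))/ℏ: k₁ = √(2·1·25.8) = 7.183, k₂ = √(2·1·13.9) = 5.273.
Matching ψ and ψ′ at x = 0 gives r = (k₁ − k₂)/(k₁ + k₂), so R = r² = 0.02353 and T = 1 − R = 0.9765.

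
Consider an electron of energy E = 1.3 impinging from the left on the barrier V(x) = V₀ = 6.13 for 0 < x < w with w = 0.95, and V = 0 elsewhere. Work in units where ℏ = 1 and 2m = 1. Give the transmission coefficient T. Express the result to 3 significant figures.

T = 0.0406

Since E < V₀ the interior solution is evanescent with decay constant κ = √(2m(V₀ − E))/ℏ = 2.198.
κw = 2.088, sinh(κw) = 3.972.
The exact tunnelling result is T⁻¹ = 1 + V₀² sinh²(κw) / [4E(V₀ − E)] = 24.60, so T = 0.0406.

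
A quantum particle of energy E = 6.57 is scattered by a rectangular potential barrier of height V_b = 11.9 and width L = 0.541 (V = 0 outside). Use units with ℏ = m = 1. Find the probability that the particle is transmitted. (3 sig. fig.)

T = 0.109

E < V_b: inside the barrier ψ ∝ e^{±κx} with κ = √(2m(V_b − E))/ℏ = 3.265.
κL = 1.766, sinh(κL) = 2.839.
Matching ψ, ψ′ at both faces gives T = [1 + V_b² sinh²(κL) / (4E(V_b − E))]⁻¹ = 1/9.150 = 0.109.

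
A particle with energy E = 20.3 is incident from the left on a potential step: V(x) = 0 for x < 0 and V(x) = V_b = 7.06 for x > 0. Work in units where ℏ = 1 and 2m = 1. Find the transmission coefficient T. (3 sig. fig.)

The wavenumbers are k₁ = √(2mE)/ℏ = 4.506 on the left and k₂ = √(2m(E − V_b))/ℏ = 3.639 on the right.
Matching ψ and ψ′ at x = 0 gives r = (k₁ − k₂)/(k₁ + k₂), so R = r² = 0.01133 and T = 1 − R = 0.9887.

T = 0.989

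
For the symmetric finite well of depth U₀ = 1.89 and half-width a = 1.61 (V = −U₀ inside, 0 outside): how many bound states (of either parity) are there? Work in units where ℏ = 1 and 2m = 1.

Define the well-strength parameter z₀ = (a/ℏ)√(2mU₀) = 1.61 × √(2·0.5·1.89) = 2.213.
A new bound state (alternating even/odd) appears each time z₀ passes a multiple of π/2, so N = ⌊2z₀/π⌋ + 1 = ⌊1.409⌋ + 1 = 2.

N = 2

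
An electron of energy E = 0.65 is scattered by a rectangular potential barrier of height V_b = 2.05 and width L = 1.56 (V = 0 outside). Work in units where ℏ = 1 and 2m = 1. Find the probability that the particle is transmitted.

E < V_b: inside the barrier ψ ∝ e^{±κx} with κ = √(2m(V_b − E))/ℏ = 1.183.
κL = 1.846, sinh(κL) = 3.088.
Matching ψ, ψ′ at both faces gives T = [1 + V_b² sinh²(κL) / (4E(V_b − E))]⁻¹ = 1/12.01 = 0.0833.

T = 0.0833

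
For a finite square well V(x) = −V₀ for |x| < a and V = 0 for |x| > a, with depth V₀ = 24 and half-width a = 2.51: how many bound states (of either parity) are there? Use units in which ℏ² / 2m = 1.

N = 8

The dimensionless depth is z₀ = a√(2mV₀)/ℏ = 2.51 × √(24.00) = 12.30.
The even/odd transcendental equations gain one root per π/2 in z₀, giving N = 1 + ⌊2z₀/π⌋ = 1 + ⌊7.828⌋ = 8.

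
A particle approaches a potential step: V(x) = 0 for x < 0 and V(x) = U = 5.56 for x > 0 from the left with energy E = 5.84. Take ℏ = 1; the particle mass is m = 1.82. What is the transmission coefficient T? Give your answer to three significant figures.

On each side the TISE gives plane waves with k = √(2m(E − V))/ℏ: k₁ = √(2·1.82·5.84) = 4.611, k₂ = √(2·1.82·0.28) = 1.010.
Continuity of ψ and ψ′ at the step yields the reflection amplitude r = (k₁ − k₂)/(k₁ + k₂) = 0.6407; thus R = |r|² = 0.4105, T = 0.5895.

T = 0.589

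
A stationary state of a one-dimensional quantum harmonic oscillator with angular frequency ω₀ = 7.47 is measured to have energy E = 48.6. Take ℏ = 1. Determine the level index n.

Invert E_n = (n + ½)ℏω₀: n = E/ℏω₀ − ½ = 6.006, so n = 6.

n = 6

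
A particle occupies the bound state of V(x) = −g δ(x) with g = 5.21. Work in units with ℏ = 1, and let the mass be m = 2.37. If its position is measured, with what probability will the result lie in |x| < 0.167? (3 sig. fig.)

The normalised bound state is ψ = √κ e^{−κ|x|} with κ = mg/ℏ² = 12.35.
P(|x| < d) = ∫_{−d}^{d} κ e^{−2κ|x|} dx = 1 − e^{−2κd} = 1 − e^{−4.124} = 0.9838.

P = 0.984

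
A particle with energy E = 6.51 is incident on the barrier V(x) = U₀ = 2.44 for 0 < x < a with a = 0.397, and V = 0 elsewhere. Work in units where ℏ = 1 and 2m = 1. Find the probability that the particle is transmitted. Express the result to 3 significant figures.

T = 0.972

Above the barrier the interior wavenumber is k₂ = √(2m(E − U₀))/ℏ = 2.017, giving phase k₂a = 0.8009.
Matching at both interfaces gives T⁻¹ = 1 + U₀² sin²(k₂a) / [4E(E − U₀)] = 1.029, hence T = 0.972.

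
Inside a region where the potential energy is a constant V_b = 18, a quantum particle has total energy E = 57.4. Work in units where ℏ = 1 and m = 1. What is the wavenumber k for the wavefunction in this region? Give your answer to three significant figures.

With E > V_b the solution is oscillatory, ψ ∝ e^{±ikx} with k = √(2m(E − V_b))/ℏ.
k = √(2 × 1 × 39.4) = 8.877.

k = 8.88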